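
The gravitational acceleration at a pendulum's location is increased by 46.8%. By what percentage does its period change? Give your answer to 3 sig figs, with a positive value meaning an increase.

-17.5%

T ∝ 1/√g, so T'/T = 1/√(1.468) = 0.8253.
Percentage change in T = (0.8253 − 1) × 100% = -17.5%.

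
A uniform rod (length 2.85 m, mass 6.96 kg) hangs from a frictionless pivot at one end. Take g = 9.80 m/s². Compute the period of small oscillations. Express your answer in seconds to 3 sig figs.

2.77 s

For a physical pendulum T = 2π√(I/(mgd)), with d = 1.425 m from pivot to centre of mass.
I_cm = mL²/12 = 6.96 × 2.85²/12 = 4.711 kg·m²; I = I_cm + md² = 4.711 + 6.96 × 1.425² = 18.84 kg·m².
T = 2π√(18.84/(6.96 × 9.80 × 1.425)) = 2.77 s.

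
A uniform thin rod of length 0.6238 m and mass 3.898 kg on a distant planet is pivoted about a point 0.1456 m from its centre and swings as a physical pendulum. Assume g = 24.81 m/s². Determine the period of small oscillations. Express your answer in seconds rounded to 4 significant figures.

For a physical pendulum T = 2π√(I/(mgd)), with d = 0.14560 m from pivot to centre of mass.
I_cm = mL²/12 = 3.898 × 0.6238²/12 = 0.12640 kg·m²; I = I_cm + md² = 0.12640 + 3.898 × 0.14560² = 0.20904 kg·m².
T = 2π√(0.20904/(3.898 × 24.81 × 0.14560)) = 0.7656 s.

0.7656 s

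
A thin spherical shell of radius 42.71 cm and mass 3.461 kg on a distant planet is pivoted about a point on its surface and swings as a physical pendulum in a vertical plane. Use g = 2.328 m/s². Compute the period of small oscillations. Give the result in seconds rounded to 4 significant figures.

3.474 s

I_cm = (2/3)mr² = 0.42089 kg·m². The pivot is at distance d = 0.4271 m from the centre of mass.
By the parallel-axis theorem, I = I_cm + md² = 0.42089 + 0.63134 = 1.0522 kg·m².
T = 2π√(I/(mgd)) = 2π√(1.0522/(3.461 × 2.328 × 0.4271)) = 3.474 s.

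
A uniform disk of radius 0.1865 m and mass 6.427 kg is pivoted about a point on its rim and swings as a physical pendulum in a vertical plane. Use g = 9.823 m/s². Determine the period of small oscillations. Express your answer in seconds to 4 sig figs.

1.060 s

I_cm = ½mr² = 0.11177 kg·m². The pivot is at distance d = 0.1865 m from the centre of mass.
By the parallel-axis theorem, I = I_cm + md² = 0.11177 + 0.22355 = 0.33532 kg·m².
T = 2π√(I/(mgd)) = 2π√(0.33532/(6.427 × 9.823 × 0.1865)) = 1.060 s.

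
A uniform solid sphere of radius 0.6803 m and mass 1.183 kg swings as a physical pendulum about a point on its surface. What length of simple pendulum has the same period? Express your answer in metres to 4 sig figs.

The equivalent simple-pendulum length is L_eq = I/(md), where I is about the pivot and d = 0.68030 m.
I_cm = (2/5)mR² = 0.21900 kg·m², so I = I_cm + md² = 0.21900 + 0.54750 = 0.76650 kg·m².
L_eq = 0.76650/(1.183 × 0.68030) = 0.9524 m.

0.9524 m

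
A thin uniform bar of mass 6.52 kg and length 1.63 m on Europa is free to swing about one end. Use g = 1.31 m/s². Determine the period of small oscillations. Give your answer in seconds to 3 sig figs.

5.72 s

For a physical pendulum T = 2π√(I/(mgd)), with d = 0.8150 m from pivot to centre of mass.
I_cm = mL²/12 = 6.52 × 1.63²/12 = 1.444 kg·m²; I = I_cm + md² = 1.444 + 6.52 × 0.8150² = 5.774 kg·m².
T = 2π√(5.774/(6.52 × 1.31 × 0.8150)) = 5.72 s.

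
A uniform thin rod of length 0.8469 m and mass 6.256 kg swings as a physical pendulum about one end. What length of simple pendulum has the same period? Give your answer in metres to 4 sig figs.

0.5646 m

The equivalent simple-pendulum length is L_eq = I/(md), where I is about the pivot and d = 0.42345 m.
I_cm = (1/12)mL² = 0.37392 kg·m², so I = I_cm + md² = 0.37392 + 1.1218 = 1.4957 kg·m².
L_eq = 1.4957/(6.256 × 0.42345) = 0.5646 m.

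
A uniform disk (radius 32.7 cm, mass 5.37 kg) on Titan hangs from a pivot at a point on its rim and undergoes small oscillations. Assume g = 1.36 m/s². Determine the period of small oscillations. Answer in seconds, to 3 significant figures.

I_cm = ½mr² = 0.2871 kg·m². The pivot is at distance d = 0.327 m from the centre of mass.
By the parallel-axis theorem, I = I_cm + md² = 0.2871 + 0.5742 = 0.8613 kg·m².
T = 2π√(I/(mgd)) = 2π√(0.8613/(5.37 × 1.36 × 0.327)) = 3.77 s.

3.77 s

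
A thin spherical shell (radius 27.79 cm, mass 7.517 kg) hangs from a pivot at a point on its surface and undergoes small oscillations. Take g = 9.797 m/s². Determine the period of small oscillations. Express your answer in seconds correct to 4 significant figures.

1.366 s

I_cm = (2/3)mr² = 0.38702 kg·m². The pivot is at distance d = 0.2779 m from the centre of mass.
By the parallel-axis theorem, I = I_cm + md² = 0.38702 + 0.58053 = 0.96754 kg·m².
T = 2π√(I/(mgd)) = 2π√(0.96754/(7.517 × 9.797 × 0.2779)) = 1.366 s.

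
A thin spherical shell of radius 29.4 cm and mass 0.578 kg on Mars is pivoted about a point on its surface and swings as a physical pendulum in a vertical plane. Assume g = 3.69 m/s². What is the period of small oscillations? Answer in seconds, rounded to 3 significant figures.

2.29 s

I_cm = (2/3)mr² = 0.03331 kg·m². The pivot is at distance d = 0.294 m from the centre of mass.
By the parallel-axis theorem, I = I_cm + md² = 0.03331 + 0.04996 = 0.08327 kg·m².
T = 2π√(I/(mgd)) = 2π√(0.08327/(0.578 × 3.69 × 0.294)) = 2.29 s.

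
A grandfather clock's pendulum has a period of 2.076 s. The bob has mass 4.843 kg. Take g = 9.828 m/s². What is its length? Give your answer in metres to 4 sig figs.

From T = 2π√(L/g), L = gT²/(4π²) = 9.828 × 2.0760²/(4π²) = 1.073 m.

1.073 m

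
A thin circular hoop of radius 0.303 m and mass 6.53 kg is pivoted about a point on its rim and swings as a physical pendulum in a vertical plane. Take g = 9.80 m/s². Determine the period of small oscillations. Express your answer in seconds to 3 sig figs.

1.56 s

I_cm = mr² = 0.5995 kg·m². The pivot is at distance d = 0.303 m from the centre of mass.
By the parallel-axis theorem, I = I_cm + md² = 0.5995 + 0.5995 = 1.199 kg·m².
T = 2π√(I/(mgd)) = 2π√(1.199/(6.53 × 9.80 × 0.303)) = 1.56 s.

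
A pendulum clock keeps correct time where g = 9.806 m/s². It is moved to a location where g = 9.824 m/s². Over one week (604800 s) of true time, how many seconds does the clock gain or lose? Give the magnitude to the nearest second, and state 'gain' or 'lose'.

gain 555 s

The clock's period scales as T ∝ 1/√g, so T'/T = √(9.806/9.824) = 0.999083.
In 604800 s of true time the clock registers 604800/0.999083 = 605354.8 s, so it gains 555 s.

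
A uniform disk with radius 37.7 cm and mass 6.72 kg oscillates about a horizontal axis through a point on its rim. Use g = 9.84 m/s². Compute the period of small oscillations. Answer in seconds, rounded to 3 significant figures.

I_cm = ½mr² = 0.4776 kg·m². The pivot is at distance d = 0.377 m from the centre of mass.
By the parallel-axis theorem, I = I_cm + md² = 0.4776 + 0.9551 = 1.433 kg·m².
T = 2π√(I/(mgd)) = 2π√(1.433/(6.72 × 9.84 × 0.377)) = 1.51 s.

1.51 s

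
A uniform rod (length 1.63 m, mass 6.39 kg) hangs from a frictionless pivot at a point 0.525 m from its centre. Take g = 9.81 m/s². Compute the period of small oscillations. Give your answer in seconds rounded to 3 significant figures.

For a physical pendulum T = 2π√(I/(mgd)), with d = 0.5250 m from pivot to centre of mass.
I_cm = mL²/12 = 6.39 × 1.63²/12 = 1.415 kg·m²; I = I_cm + md² = 1.415 + 6.39 × 0.5250² = 3.176 kg·m².
T = 2π√(3.176/(6.39 × 9.81 × 0.5250)) = 1.95 s.

1.95 s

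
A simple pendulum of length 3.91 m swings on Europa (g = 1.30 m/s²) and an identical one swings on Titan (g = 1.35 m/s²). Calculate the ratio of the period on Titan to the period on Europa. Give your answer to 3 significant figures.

0.981

T ∝ 1/√g, so T₂/T₁ = √(g₁/g₂) = √(1.30/1.35) = 0.981.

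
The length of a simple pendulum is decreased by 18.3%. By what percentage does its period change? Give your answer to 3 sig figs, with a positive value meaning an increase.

T ∝ √L, so T'/T = √(0.8170) = 0.9039.
Percentage change in T = (0.9039 − 1) × 100% = -9.61%.

-9.61%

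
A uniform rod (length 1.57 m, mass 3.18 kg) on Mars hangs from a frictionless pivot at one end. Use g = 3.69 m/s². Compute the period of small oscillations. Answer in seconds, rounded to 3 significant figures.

For a physical pendulum T = 2π√(I/(mgd)), with d = 0.7850 m from pivot to centre of mass.
I_cm = mL²/12 = 3.18 × 1.57²/12 = 0.6532 kg·m²; I = I_cm + md² = 0.6532 + 3.18 × 0.7850² = 2.613 kg·m².
T = 2π√(2.613/(3.18 × 3.69 × 0.7850)) = 3.35 s.

3.35 s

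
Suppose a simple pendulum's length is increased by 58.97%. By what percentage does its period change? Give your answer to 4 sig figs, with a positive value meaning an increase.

T ∝ √L, so T'/T = √(1.5897) = 1.2608.
Percentage change in T = (1.2608 − 1) × 100% = 26.08%.

26.08%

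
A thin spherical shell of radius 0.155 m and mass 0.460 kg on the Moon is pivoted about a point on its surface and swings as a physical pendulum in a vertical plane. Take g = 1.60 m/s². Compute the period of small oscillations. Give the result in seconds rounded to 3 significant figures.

2.52 s

I_cm = (2/3)mr² = 0.007368 kg·m². The pivot is at distance d = 0.155 m from the centre of mass.
By the parallel-axis theorem, I = I_cm + md² = 0.007368 + 0.01105 = 0.01842 kg·m².
T = 2π√(I/(mgd)) = 2π√(0.01842/(0.460 × 1.60 × 0.155)) = 2.52 s.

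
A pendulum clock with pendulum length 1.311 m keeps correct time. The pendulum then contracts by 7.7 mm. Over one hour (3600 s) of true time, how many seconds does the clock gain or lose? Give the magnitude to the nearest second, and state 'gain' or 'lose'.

gain 11 s

T ∝ √L, so T'/T = √(1.30330/1.311) = 0.997059.
In 3600 s of true time the clock registers 3600/0.997059 = 3610.6 s, so it gains 11 s.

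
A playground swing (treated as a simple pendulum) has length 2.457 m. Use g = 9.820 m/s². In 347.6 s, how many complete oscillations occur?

T = 2π√(L/g) = 2π√(2.457/9.820) = 3.1429 s.
Number of complete oscillations = ⌊347.6/3.1429⌋ = ⌊110.60⌋ = 110.

110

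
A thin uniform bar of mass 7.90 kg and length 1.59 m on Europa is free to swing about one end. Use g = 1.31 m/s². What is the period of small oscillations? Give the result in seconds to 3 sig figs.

5.65 s

For a physical pendulum T = 2π√(I/(mgd)), with d = 0.7950 m from pivot to centre of mass.
I_cm = mL²/12 = 7.90 × 1.59²/12 = 1.664 kg·m²; I = I_cm + md² = 1.664 + 7.90 × 0.7950² = 6.657 kg·m².
T = 2π√(6.657/(7.90 × 1.31 × 0.7950)) = 5.65 s.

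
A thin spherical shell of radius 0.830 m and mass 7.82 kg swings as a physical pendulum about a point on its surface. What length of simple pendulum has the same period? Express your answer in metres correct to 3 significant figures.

1.38 m

The equivalent simple-pendulum length is L_eq = I/(md), where I is about the pivot and d = 0.8300 m.
I_cm = (2/3)mR² = 3.591 kg·m², so I = I_cm + md² = 3.591 + 5.387 = 8.979 kg·m².
L_eq = 8.979/(7.82 × 0.8300) = 1.38 m.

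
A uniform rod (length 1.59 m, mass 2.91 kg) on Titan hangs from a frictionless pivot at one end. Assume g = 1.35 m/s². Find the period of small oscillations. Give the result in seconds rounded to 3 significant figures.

For a physical pendulum T = 2π√(I/(mgd)), with d = 0.7950 m from pivot to centre of mass.
I_cm = mL²/12 = 2.91 × 1.59²/12 = 0.6131 kg·m²; I = I_cm + md² = 0.6131 + 2.91 × 0.7950² = 2.452 kg·m².
T = 2π√(2.452/(2.91 × 1.35 × 0.7950)) = 5.57 s.

5.57 s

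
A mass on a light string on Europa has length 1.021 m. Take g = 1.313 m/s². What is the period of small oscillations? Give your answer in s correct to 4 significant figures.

T = 2π√(L/g) = 2π√(1.021/1.313) = 2π × 0.88182 = 5.541 s.

5.541 s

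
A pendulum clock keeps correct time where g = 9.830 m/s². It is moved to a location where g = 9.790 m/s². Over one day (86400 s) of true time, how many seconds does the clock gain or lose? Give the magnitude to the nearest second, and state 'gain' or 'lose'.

lose 176 s

The clock's period scales as T ∝ 1/√g, so T'/T = √(9.830/9.790) = 1.00204.
In 86400 s of true time the clock registers 86400/1.00204 = 86224.0 s, so it loses 176 s.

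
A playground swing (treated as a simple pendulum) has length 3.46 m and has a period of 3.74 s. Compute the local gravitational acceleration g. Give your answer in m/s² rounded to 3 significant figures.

From T = 2π√(L/g), g = 4π²L/T² = 4π² × 3.46/3.740² = 9.77 m/s².

9.77 m/s²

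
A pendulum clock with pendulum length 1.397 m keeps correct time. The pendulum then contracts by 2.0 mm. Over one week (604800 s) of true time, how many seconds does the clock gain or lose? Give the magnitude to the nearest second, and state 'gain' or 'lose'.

gain 433 s

T ∝ √L, so T'/T = √(1.39500/1.397) = 0.999284.
In 604800 s of true time the clock registers 604800/0.999284 = 605233.4 s, so it gains 433 s.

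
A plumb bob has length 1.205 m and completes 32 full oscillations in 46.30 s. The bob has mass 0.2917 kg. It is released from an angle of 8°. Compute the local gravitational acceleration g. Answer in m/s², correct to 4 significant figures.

22.72 m/s²

T = 46.30/32 = 1.4469 s.
From T = 2π√(L/g), g = 4π²L/T² = 4π² × 1.205/1.4469² = 22.72 m/s².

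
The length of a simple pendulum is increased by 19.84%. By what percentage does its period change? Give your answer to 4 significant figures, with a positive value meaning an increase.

9.471%

T ∝ √L, so T'/T = √(1.1984) = 1.0947.
Percentage change in T = (1.0947 − 1) × 100% = 9.471%.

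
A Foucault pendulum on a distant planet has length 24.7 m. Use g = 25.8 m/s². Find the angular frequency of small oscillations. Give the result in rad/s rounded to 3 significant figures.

1.02 rad/s

ω = √(g/L) = √(25.8/24.7) = 1.02 rad/s.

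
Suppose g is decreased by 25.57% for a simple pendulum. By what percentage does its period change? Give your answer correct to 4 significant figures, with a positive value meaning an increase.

15.91%

T ∝ 1/√g, so T'/T = 1/√(0.74430) = 1.1591.
Percentage change in T = (1.1591 − 1) × 100% = 15.91%.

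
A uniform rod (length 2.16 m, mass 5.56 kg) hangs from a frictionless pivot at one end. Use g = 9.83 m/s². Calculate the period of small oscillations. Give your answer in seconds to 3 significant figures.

For a physical pendulum T = 2π√(I/(mgd)), with d = 1.080 m from pivot to centre of mass.
I_cm = mL²/12 = 5.56 × 2.16²/12 = 2.162 kg·m²; I = I_cm + md² = 2.162 + 5.56 × 1.080² = 8.647 kg·m².
T = 2π√(8.647/(5.56 × 9.83 × 1.080)) = 2.40 s.

2.40 s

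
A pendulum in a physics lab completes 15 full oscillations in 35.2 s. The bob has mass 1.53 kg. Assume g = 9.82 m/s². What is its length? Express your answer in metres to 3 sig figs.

1.37 m

T = 35.2/15 = 2.347 s.
From T = 2π√(L/g), L = gT²/(4π²) = 9.82 × 2.347²/(4π²) = 1.37 m.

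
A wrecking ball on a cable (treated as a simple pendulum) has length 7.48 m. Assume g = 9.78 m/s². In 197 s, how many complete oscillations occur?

35

T = 2π√(L/g) = 2π√(7.48/9.78) = 5.495 s.
Number of complete oscillations = ⌊197/5.495⌋ = ⌊35.85⌋ = 35.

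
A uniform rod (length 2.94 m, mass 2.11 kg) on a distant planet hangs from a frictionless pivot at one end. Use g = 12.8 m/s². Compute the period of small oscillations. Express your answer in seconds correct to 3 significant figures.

For a physical pendulum T = 2π√(I/(mgd)), with d = 1.470 m from pivot to centre of mass.
I_cm = mL²/12 = 2.11 × 2.94²/12 = 1.520 kg·m²; I = I_cm + md² = 1.520 + 2.11 × 1.470² = 6.079 kg·m².
T = 2π√(6.079/(2.11 × 12.8 × 1.470)) = 2.46 s.

2.46 s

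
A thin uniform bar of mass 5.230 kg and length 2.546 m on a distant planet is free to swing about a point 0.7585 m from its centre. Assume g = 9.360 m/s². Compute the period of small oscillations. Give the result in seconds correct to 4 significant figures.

2.491 s

For a physical pendulum T = 2π√(I/(mgd)), with d = 0.75850 m from pivot to centre of mass.
I_cm = mL²/12 = 5.230 × 2.546²/12 = 2.8251 kg·m²; I = I_cm + md² = 2.8251 + 5.230 × 0.75850² = 5.8341 kg·m².
T = 2π√(5.8341/(5.230 × 9.360 × 0.75850)) = 2.491 s.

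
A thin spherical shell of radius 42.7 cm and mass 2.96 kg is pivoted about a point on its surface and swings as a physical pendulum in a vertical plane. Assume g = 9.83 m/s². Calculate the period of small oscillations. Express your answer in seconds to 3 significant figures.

I_cm = (2/3)mr² = 0.3598 kg·m². The pivot is at distance d = 0.427 m from the centre of mass.
By the parallel-axis theorem, I = I_cm + md² = 0.3598 + 0.5397 = 0.8995 kg·m².
T = 2π√(I/(mgd)) = 2π√(0.8995/(2.96 × 9.83 × 0.427)) = 1.69 s.

1.69 s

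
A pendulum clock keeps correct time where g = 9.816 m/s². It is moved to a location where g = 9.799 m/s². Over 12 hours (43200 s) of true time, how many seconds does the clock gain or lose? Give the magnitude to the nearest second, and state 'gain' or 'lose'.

lose 37 s

The clock's period scales as T ∝ 1/√g, so T'/T = √(9.816/9.799) = 1.00087.
In 43200 s of true time the clock registers 43200/1.00087 = 43162.6 s, so it loses 37 s.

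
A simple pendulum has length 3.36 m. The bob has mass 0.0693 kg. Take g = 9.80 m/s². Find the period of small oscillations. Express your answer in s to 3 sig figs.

T = 2π√(L/g) = 2π√(3.36/9.80) = 2π × 0.5855 = 3.68 s.

3.68 s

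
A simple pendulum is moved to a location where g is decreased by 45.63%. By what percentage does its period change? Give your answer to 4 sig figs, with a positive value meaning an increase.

T ∝ 1/√g, so T'/T = 1/√(0.54370) = 1.3562.
Percentage change in T = (1.3562 − 1) × 100% = 35.62%.

35.62%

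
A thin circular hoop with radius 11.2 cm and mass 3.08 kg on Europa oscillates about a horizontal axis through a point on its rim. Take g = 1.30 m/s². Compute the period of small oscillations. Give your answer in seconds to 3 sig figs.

2.61 s

I_cm = mr² = 0.03864 kg·m². The pivot is at distance d = 0.112 m from the centre of mass.
By the parallel-axis theorem, I = I_cm + md² = 0.03864 + 0.03864 = 0.07727 kg·m².
T = 2π√(I/(mgd)) = 2π√(0.07727/(3.08 × 1.30 × 0.112)) = 2.61 s.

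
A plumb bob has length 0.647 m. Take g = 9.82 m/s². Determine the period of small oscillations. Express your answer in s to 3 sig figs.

1.61 s

T = 2π√(L/g) = 2π√(0.647/9.82) = 2π × 0.2567 = 1.61 s.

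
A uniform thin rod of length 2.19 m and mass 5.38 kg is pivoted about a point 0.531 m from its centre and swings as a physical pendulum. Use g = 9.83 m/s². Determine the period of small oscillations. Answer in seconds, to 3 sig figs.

2.27 s

For a physical pendulum T = 2π√(I/(mgd)), with d = 0.5310 m from pivot to centre of mass.
I_cm = mL²/12 = 5.38 × 2.19²/12 = 2.150 kg·m²; I = I_cm + md² = 2.150 + 5.38 × 0.5310² = 3.667 kg·m².
T = 2π√(3.667/(5.38 × 9.83 × 0.5310)) = 2.27 s.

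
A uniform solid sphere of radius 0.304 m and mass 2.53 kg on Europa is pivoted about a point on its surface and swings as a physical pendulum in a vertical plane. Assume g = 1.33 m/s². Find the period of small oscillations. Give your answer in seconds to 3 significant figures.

3.55 s

I_cm = (2/5)mr² = 0.09352 kg·m². The pivot is at distance d = 0.304 m from the centre of mass.
By the parallel-axis theorem, I = I_cm + md² = 0.09352 + 0.2338 = 0.3273 kg·m².
T = 2π√(I/(mgd)) = 2π√(0.3273/(2.53 × 1.33 × 0.304)) = 3.55 s.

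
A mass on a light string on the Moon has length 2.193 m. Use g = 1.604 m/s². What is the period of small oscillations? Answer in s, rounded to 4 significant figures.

7.347 s

T = 2π√(L/g) = 2π√(2.193/1.604) = 2π × 1.1693 = 7.347 s.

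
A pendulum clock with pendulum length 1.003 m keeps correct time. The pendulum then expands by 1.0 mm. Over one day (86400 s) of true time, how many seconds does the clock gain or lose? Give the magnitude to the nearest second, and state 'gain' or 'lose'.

lose 43 s

T ∝ √L, so T'/T = √(1.00400/1.003) = 1.00050.
In 86400 s of true time the clock registers 86400/1.00050 = 86357.0 s, so it loses 43 s.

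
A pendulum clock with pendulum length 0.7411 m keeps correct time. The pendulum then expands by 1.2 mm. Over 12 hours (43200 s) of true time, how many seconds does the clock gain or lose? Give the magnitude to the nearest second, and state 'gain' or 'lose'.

T ∝ √L, so T'/T = √(0.74230/0.7411) = 1.00081.
In 43200 s of true time the clock registers 43200/1.00081 = 43165.1 s, so it loses 35 s.

lose 35 s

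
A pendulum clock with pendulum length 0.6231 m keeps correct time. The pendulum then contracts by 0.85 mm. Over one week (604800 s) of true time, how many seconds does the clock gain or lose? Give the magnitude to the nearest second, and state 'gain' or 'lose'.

gain 413 s

T ∝ √L, so T'/T = √(0.62225/0.6231) = 0.999318.
In 604800 s of true time the clock registers 604800/0.999318 = 605212.9 s, so it gains 413 s.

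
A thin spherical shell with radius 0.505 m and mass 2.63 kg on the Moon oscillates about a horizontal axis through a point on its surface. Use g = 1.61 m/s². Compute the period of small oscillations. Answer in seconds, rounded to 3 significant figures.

I_cm = (2/3)mr² = 0.4471 kg·m². The pivot is at distance d = 0.505 m from the centre of mass.
By the parallel-axis theorem, I = I_cm + md² = 0.4471 + 0.6707 = 1.118 kg·m².
T = 2π√(I/(mgd)) = 2π√(1.118/(2.63 × 1.61 × 0.505)) = 4.54 s.

4.54 s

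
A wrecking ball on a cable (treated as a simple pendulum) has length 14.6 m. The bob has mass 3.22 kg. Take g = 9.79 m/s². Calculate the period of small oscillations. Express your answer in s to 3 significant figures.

7.67 s

T = 2π√(L/g) = 2π√(14.6/9.79) = 2π × 1.221 = 7.67 s.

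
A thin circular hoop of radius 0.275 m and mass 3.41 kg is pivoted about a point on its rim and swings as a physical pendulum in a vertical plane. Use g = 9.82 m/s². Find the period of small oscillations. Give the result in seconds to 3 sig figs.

1.49 s

I_cm = mr² = 0.2579 kg·m². The pivot is at distance d = 0.275 m from the centre of mass.
By the parallel-axis theorem, I = I_cm + md² = 0.2579 + 0.2579 = 0.5158 kg·m².
T = 2π√(I/(mgd)) = 2π√(0.5158/(3.41 × 9.82 × 0.275)) = 1.49 s.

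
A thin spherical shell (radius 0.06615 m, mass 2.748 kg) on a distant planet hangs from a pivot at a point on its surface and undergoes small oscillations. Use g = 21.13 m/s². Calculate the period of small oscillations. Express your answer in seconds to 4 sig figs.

0.4539 s

I_cm = (2/3)mr² = 0.0080165 kg·m². The pivot is at distance d = 0.06615 m from the centre of mass.
By the parallel-axis theorem, I = I_cm + md² = 0.0080165 + 0.012025 = 0.020041 kg·m².
T = 2π√(I/(mgd)) = 2π√(0.020041/(2.748 × 21.13 × 0.06615)) = 0.4539 s.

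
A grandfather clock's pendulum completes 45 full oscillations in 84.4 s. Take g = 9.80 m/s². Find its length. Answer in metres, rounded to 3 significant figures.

0.873 m

T = 84.4/45 = 1.876 s.
From T = 2π√(L/g), L = gT²/(4π²) = 9.80 × 1.876²/(4π²) = 0.873 m.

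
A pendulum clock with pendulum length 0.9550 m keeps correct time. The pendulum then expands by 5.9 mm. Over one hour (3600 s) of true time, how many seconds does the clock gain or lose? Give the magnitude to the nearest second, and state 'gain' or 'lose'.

lose 11 s

T ∝ √L, so T'/T = √(0.96090/0.9550) = 1.00308.
In 3600 s of true time the clock registers 3600/1.00308 = 3588.9 s, so it loses 11 s.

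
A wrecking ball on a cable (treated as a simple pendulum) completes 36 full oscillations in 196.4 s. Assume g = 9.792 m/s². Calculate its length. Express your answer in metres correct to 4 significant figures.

7.382 m

T = 196.4/36 = 5.4556 s.
From T = 2π√(L/g), L = gT²/(4π²) = 9.792 × 5.4556²/(4π²) = 7.382 m.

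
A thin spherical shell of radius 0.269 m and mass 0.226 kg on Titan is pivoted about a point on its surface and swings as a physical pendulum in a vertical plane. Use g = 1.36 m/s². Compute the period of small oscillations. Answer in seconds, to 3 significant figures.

I_cm = (2/3)mr² = 0.01090 kg·m². The pivot is at distance d = 0.269 m from the centre of mass.
By the parallel-axis theorem, I = I_cm + md² = 0.01090 + 0.01635 = 0.02726 kg·m².
T = 2π√(I/(mgd)) = 2π√(0.02726/(0.226 × 1.36 × 0.269)) = 3.61 s.

3.61 s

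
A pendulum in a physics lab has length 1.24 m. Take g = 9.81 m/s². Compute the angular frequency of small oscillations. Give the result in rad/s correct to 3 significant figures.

2.81 rad/s

ω = √(g/L) = √(9.81/1.24) = 2.81 rad/s.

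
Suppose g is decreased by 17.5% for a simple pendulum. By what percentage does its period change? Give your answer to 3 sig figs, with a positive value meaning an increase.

T ∝ 1/√g, so T'/T = 1/√(0.8250) = 1.101.
Percentage change in T = (1.101 − 1) × 100% = 10.1%.

10.1%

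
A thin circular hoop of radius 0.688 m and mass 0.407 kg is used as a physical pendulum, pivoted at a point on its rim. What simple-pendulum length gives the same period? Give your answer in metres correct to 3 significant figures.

The equivalent simple-pendulum length is L_eq = I/(md), where I is about the pivot and d = 0.6880 m.
I_cm = mR² = 0.1927 kg·m², so I = I_cm + md² = 0.1927 + 0.1927 = 0.3853 kg·m².
L_eq = 0.3853/(0.407 × 0.6880) = 1.38 m.

1.38 m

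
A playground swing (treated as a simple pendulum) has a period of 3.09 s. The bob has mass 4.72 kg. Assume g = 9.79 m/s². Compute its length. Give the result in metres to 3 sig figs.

2.37 m

From T = 2π√(L/g), L = gT²/(4π²) = 9.79 × 3.090²/(4π²) = 2.37 m.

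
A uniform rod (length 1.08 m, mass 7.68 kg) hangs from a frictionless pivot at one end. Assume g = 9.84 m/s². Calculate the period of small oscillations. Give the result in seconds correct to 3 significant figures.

For a physical pendulum T = 2π√(I/(mgd)), with d = 0.5400 m from pivot to centre of mass.
I_cm = mL²/12 = 7.68 × 1.08²/12 = 0.7465 kg·m²; I = I_cm + md² = 0.7465 + 7.68 × 0.5400² = 2.986 kg·m².
T = 2π√(2.986/(7.68 × 9.84 × 0.5400)) = 1.70 s.

1.70 s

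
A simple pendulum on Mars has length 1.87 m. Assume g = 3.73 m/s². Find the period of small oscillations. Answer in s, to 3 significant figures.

4.45 s

T = 2π√(L/g) = 2π√(1.87/3.73) = 2π × 0.7081 = 4.45 s.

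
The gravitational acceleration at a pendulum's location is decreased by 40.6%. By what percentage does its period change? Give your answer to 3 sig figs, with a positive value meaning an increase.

T ∝ 1/√g, so T'/T = 1/√(0.5940) = 1.297.
Percentage change in T = (1.297 − 1) × 100% = 29.7%.

29.7%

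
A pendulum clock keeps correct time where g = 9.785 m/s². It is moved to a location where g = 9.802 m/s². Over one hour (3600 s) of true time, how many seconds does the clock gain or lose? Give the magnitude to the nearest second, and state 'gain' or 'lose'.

The clock's period scales as T ∝ 1/√g, so T'/T = √(9.785/9.802) = 0.999132.
In 3600 s of true time the clock registers 3600/0.999132 = 3603.1 s, so it gains 3 s.

gain 3 s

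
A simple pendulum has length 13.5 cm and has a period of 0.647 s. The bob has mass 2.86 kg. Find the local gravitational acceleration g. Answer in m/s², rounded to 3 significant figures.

From T = 2π√(L/g), g = 4π²L/T² = 4π² × 0.135/0.6470² = 12.7 m/s².

12.7 m/s²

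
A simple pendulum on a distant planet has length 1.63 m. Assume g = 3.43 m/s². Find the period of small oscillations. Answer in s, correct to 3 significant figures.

4.33 s

T = 2π√(L/g) = 2π√(1.63/3.43) = 2π × 0.6894 = 4.33 s.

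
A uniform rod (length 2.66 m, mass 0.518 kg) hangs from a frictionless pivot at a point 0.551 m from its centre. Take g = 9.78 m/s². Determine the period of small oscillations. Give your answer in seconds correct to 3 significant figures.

2.56 s

For a physical pendulum T = 2π√(I/(mgd)), with d = 0.5510 m from pivot to centre of mass.
I_cm = mL²/12 = 0.518 × 2.66²/12 = 0.3054 kg·m²; I = I_cm + md² = 0.3054 + 0.518 × 0.5510² = 0.4627 kg·m².
T = 2π√(0.4627/(0.518 × 9.78 × 0.5510)) = 2.56 s.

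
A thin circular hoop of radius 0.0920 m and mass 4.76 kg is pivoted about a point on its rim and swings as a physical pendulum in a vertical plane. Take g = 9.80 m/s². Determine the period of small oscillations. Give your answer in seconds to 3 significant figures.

I_cm = mr² = 0.04029 kg·m². The pivot is at distance d = 0.0920 m from the centre of mass.
By the parallel-axis theorem, I = I_cm + md² = 0.04029 + 0.04029 = 0.08058 kg·m².
T = 2π√(I/(mgd)) = 2π√(0.08058/(4.76 × 9.80 × 0.0920)) = 0.861 s.

0.861 s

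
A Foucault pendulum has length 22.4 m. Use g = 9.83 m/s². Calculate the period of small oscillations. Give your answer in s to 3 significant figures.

9.48 s

T = 2π√(L/g) = 2π√(22.4/9.83) = 2π × 1.510 = 9.48 s.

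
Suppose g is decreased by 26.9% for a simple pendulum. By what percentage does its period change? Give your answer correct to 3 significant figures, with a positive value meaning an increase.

T ∝ 1/√g, so T'/T = 1/√(0.7310) = 1.170.
Percentage change in T = (1.170 − 1) × 100% = 17.0%.

17.0%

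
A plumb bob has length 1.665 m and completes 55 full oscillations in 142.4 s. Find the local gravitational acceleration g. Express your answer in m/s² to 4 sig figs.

T = 142.4/55 = 2.5891 s.
From T = 2π√(L/g), g = 4π²L/T² = 4π² × 1.665/2.5891² = 9.806 m/s².

9.806 m/s²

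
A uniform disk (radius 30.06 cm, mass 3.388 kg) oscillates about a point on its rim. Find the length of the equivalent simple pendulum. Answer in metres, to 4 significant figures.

0.4509 m

The equivalent simple-pendulum length is L_eq = I/(md), where I is about the pivot and d = 0.30060 m.
I_cm = ½mR² = 0.15307 kg·m², so I = I_cm + md² = 0.15307 + 0.30614 = 0.45921 kg·m².
L_eq = 0.45921/(3.388 × 0.30060) = 0.4509 m.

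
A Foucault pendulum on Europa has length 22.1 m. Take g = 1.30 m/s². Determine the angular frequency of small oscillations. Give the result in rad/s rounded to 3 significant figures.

0.243 rad/s

ω = √(g/L) = √(1.30/22.1) = 0.243 rad/s.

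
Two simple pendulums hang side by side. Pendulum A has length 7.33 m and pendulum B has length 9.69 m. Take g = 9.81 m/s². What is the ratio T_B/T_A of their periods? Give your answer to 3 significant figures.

T ∝ √L, so T_B/T_A = √(L_B/L_A) = √(9.69/7.33) = 1.15.

1.15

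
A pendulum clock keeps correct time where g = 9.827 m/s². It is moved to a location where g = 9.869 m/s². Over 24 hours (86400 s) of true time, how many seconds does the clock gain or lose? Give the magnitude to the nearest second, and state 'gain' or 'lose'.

gain 184 s

The clock's period scales as T ∝ 1/√g, so T'/T = √(9.827/9.869) = 0.997870.
In 86400 s of true time the clock registers 86400/0.997870 = 86584.4 s, so it gains 184 s.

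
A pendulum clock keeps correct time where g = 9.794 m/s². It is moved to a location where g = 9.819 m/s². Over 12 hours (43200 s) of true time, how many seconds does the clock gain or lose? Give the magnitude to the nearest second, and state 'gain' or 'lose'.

The clock's period scales as T ∝ 1/√g, so T'/T = √(9.794/9.819) = 0.998726.
In 43200 s of true time the clock registers 43200/0.998726 = 43255.1 s, so it gains 55 s.

gain 55 s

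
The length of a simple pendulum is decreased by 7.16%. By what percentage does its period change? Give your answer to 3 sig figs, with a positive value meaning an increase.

T ∝ √L, so T'/T = √(0.9284) = 0.9635.
Percentage change in T = (0.9635 − 1) × 100% = -3.65%.

-3.65%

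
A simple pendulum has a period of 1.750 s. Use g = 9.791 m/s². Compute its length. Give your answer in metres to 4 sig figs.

From T = 2π√(L/g), L = gT²/(4π²) = 9.791 × 1.7500²/(4π²) = 0.7595 m.

0.7595 m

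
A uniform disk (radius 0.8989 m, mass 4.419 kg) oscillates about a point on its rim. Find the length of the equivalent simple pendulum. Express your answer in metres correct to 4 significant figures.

1.348 m

The equivalent simple-pendulum length is L_eq = I/(md), where I is about the pivot and d = 0.89890 m.
I_cm = ½mR² = 1.7853 kg·m², so I = I_cm + md² = 1.7853 + 3.5706 = 5.3560 kg·m².
L_eq = 5.3560/(4.419 × 0.89890) = 1.348 m.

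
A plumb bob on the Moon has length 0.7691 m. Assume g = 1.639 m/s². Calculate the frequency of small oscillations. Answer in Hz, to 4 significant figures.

0.2323 Hz

T = 2π√(L/g) = 2π√(0.7691/1.639) = 4.3041 s, so f = 1/T = 0.2323 Hz.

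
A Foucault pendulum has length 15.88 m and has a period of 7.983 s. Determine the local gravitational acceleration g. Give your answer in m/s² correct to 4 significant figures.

9.837 m/s²

From T = 2π√(L/g), g = 4π²L/T² = 4π² × 15.88/7.9830² = 9.837 m/s².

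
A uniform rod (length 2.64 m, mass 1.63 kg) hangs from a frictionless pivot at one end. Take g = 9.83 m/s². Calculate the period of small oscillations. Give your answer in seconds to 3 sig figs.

2.66 s

For a physical pendulum T = 2π√(I/(mgd)), with d = 1.320 m from pivot to centre of mass.
I_cm = mL²/12 = 1.63 × 2.64²/12 = 0.9467 kg·m²; I = I_cm + md² = 0.9467 + 1.63 × 1.320² = 3.787 kg·m².
T = 2π√(3.787/(1.63 × 9.83 × 1.320)) = 2.66 s.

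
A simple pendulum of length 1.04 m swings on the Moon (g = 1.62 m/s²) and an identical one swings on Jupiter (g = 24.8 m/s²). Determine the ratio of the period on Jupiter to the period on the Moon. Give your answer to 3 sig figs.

0.256

T ∝ 1/√g, so T₂/T₁ = √(g₁/g₂) = √(1.62/24.8) = 0.256.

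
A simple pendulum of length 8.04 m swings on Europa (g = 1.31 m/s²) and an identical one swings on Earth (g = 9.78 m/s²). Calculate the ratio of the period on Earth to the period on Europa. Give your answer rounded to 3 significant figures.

0.366

T ∝ 1/√g, so T₂/T₁ = √(g₁/g₂) = √(1.31/9.78) = 0.366.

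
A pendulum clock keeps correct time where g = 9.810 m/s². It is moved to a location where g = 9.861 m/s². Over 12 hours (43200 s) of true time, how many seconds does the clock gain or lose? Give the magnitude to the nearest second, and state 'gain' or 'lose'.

gain 112 s

The clock's period scales as T ∝ 1/√g, so T'/T = √(9.810/9.861) = 0.997411.
In 43200 s of true time the clock registers 43200/0.997411 = 43312.1 s, so it gains 112 s.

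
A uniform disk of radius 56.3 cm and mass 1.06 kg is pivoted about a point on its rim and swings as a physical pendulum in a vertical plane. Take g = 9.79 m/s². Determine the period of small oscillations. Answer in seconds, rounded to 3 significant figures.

1.85 s

I_cm = ½mr² = 0.1680 kg·m². The pivot is at distance d = 0.563 m from the centre of mass.
By the parallel-axis theorem, I = I_cm + md² = 0.1680 + 0.3360 = 0.5040 kg·m².
T = 2π√(I/(mgd)) = 2π√(0.5040/(1.06 × 9.79 × 0.563)) = 1.85 s.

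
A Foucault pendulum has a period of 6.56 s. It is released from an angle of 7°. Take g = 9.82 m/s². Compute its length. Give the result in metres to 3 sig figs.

10.7 m

From T = 2π√(L/g), L = gT²/(4π²) = 9.82 × 6.560²/(4π²) = 10.7 m.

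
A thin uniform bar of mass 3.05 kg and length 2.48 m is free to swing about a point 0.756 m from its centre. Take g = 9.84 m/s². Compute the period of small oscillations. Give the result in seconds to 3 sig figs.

For a physical pendulum T = 2π√(I/(mgd)), with d = 0.7560 m from pivot to centre of mass.
I_cm = mL²/12 = 3.05 × 2.48²/12 = 1.563 kg·m²; I = I_cm + md² = 1.563 + 3.05 × 0.7560² = 3.306 kg·m².
T = 2π√(3.306/(3.05 × 9.84 × 0.7560)) = 2.40 s.

2.40 s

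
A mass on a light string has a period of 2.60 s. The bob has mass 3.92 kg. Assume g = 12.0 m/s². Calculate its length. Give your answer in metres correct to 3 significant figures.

2.05 m

From T = 2π√(L/g), L = gT²/(4π²) = 12.0 × 2.600²/(4π²) = 2.05 m.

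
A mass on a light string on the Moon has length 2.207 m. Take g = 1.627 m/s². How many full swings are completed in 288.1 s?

39

T = 2π√(L/g) = 2π√(2.207/1.627) = 7.3179 s.
Number of complete oscillations = ⌊288.1/7.3179⌋ = ⌊39.369⌋ = 39.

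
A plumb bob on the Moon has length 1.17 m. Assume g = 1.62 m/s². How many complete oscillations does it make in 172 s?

32

T = 2π√(L/g) = 2π√(1.17/1.62) = 5.340 s.
Number of complete oscillations = ⌊172/5.340⌋ = ⌊32.21⌋ = 32.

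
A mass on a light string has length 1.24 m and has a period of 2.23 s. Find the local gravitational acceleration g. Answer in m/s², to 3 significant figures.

9.84 m/s²

From T = 2π√(L/g), g = 4π²L/T² = 4π² × 1.24/2.230² = 9.84 m/s².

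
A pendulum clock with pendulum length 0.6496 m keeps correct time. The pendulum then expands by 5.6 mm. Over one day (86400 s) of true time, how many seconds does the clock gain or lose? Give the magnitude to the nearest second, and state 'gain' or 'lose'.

lose 370 s

T ∝ √L, so T'/T = √(0.65520/0.6496) = 1.00430.
In 86400 s of true time the clock registers 86400/1.00430 = 86030.0 s, so it loses 370 s.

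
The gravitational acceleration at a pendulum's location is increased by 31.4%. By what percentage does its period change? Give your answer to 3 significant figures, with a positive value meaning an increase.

T ∝ 1/√g, so T'/T = 1/√(1.314) = 0.8724.
Percentage change in T = (0.8724 − 1) × 100% = -12.8%.

-12.8%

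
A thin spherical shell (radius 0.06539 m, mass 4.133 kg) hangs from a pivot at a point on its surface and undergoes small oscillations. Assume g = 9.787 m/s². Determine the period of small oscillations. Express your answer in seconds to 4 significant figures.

I_cm = (2/3)mr² = 0.011781 kg·m². The pivot is at distance d = 0.06539 m from the centre of mass.
By the parallel-axis theorem, I = I_cm + md² = 0.011781 + 0.017672 = 0.029453 kg·m².
T = 2π√(I/(mgd)) = 2π√(0.029453/(4.133 × 9.787 × 0.06539)) = 0.6630 s.

0.6630 s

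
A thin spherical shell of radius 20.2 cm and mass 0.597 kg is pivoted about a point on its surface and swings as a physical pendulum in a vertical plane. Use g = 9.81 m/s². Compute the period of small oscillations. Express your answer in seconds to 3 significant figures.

1.16 s

I_cm = (2/3)mr² = 0.01624 kg·m². The pivot is at distance d = 0.202 m from the centre of mass.
By the parallel-axis theorem, I = I_cm + md² = 0.01624 + 0.02436 = 0.04060 kg·m².
T = 2π√(I/(mgd)) = 2π√(0.04060/(0.597 × 9.81 × 0.202)) = 1.16 s.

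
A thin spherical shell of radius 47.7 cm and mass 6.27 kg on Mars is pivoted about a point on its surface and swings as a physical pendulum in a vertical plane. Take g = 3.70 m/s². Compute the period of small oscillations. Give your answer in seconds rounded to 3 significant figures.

I_cm = (2/3)mr² = 0.9511 kg·m². The pivot is at distance d = 0.477 m from the centre of mass.
By the parallel-axis theorem, I = I_cm + md² = 0.9511 + 1.427 = 2.378 kg·m².
T = 2π√(I/(mgd)) = 2π√(2.378/(6.27 × 3.70 × 0.477)) = 2.91 s.

2.91 s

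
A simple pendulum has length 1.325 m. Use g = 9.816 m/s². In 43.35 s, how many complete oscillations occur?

T = 2π√(L/g) = 2π√(1.325/9.816) = 2.3085 s.
Number of complete oscillations = ⌊43.35/2.3085⌋ = ⌊18.779⌋ = 18.

18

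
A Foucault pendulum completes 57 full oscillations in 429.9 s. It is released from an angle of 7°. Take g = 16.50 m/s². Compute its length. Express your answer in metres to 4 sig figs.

23.77 m

T = 429.9/57 = 7.5421 s.
From T = 2π√(L/g), L = gT²/(4π²) = 16.50 × 7.5421²/(4π²) = 23.77 m.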